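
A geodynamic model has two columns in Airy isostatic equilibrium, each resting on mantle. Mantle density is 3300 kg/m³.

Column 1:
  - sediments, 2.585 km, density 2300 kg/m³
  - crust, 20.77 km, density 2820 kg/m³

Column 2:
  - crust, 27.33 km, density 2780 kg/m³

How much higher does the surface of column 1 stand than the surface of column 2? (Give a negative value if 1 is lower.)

−0.502 km

For any compensation level in the mantle, the mantle terms cancel and isostasy reduces to e = (Σt_1 − Σt_2) − (Σ(ρt)_1 − Σ(ρt)_2) / ρ_m.
Σt_1 = 23.355 km; Σt_2 = 27.33 km; Σ(ρt)_1 = 64516.9; Σ(ρt)_2 = 75977.4 (in km·kg/m³).
e = (23.355 − 27.33) − (64516.9 − 75977.4) / 3300 = −0.502 km.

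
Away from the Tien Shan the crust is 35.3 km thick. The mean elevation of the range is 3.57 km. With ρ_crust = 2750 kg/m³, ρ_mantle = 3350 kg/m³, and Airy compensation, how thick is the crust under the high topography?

Root depth r = h ρ_c / (ρ_m − ρ_c) = 3.57 km × 2750 / 600 = 16.36 km.
Total thickness = T + h + r = 35.3 km + 3.57 km + 16.36 km = 55.2 km.

55.2 km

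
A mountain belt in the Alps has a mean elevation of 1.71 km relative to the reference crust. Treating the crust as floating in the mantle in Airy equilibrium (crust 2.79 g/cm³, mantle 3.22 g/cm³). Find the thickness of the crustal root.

For local isostatic compensation: the weight of the topography is balanced by the buoyancy of the root, ρ_c h = (ρ_m − ρ_c) r.
r = h · ρ_c / (ρ_m − ρ_c) = 1.71 km × 2.79 / (3.22 − 2.79) = 11.1 km.

11.1 km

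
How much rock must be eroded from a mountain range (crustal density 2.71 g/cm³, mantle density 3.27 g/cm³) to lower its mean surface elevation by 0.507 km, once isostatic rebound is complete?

Net drop Δ = e − u = e − e ρ_c/ρ_m = e (ρ_m − ρ_c)/ρ_m.
e = Δ ρ_m/(ρ_m − ρ_c) = 0.507 km × 3.27/0.56 = 2.96 km.

2.96 km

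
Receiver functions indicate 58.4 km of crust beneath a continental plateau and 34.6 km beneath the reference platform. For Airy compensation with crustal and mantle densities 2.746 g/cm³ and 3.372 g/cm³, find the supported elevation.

Excess crust Δ = 58.4 km − 34.6 km = 23.8 km, split between elevation h and root r with h + r = Δ.
Airy balance ρ_c h = (ρ_m − ρ_c) r gives r = h ρ_c/(ρ_m − ρ_c), so h (1 + ρ_c/(ρ_m − ρ_c)) = Δ, i.e. h = Δ (ρ_m − ρ_c)/ρ_m.
h = 23.8 km × 0.626/3.372 = 4.42 km.

4.42 km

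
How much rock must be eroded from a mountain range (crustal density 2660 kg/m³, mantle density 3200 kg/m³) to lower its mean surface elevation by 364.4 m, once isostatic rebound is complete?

Net drop Δ = e − u = e − e ρ_c/ρ_m = e (ρ_m − ρ_c)/ρ_m.
e = Δ ρ_m/(ρ_m − ρ_c) = 364.4 m × 3200/540 = 2160 m.

2160 m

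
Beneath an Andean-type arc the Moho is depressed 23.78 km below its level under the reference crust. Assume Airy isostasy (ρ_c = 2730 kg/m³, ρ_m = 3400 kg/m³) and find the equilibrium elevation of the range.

Balancing pressure at the compensation depth: ρ_c h = (ρ_m − ρ_c) r.
h = r (ρ_m − ρ_c) / ρ_c = 23.78 km × (3400 − 2730) / 2730 = 5.84 km.

5.84 km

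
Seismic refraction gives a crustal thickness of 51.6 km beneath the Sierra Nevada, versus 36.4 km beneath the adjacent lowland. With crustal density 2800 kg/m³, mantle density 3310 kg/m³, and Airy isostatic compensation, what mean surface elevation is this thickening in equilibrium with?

Excess crust Δ = 51.6 km − 36.4 km = 15.2 km, split between elevation h and root r with h + r = Δ.
Airy balance ρ_c h = (ρ_m − ρ_c) r gives r = h ρ_c/(ρ_m − ρ_c), so h (1 + ρ_c/(ρ_m − ρ_c)) = Δ, i.e. h = Δ (ρ_m − ρ_c)/ρ_m.
h = 15.2 km × 510/3310 = 2.34 km.

2.34 km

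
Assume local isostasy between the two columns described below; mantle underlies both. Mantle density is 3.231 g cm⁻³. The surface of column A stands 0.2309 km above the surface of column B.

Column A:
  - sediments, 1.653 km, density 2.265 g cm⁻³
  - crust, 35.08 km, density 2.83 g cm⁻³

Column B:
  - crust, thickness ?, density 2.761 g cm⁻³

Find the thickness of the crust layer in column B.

31.7 km

Take the compensation level at the base of the deeper column (depth z_c below the surface of column A) and equate Σ ρ_i t_i down to z_c; mantle fills any gap and the z_c terms cancel.
Column A: 1.653×2.265 + 35.08×2.83 + (z_c − 36.733)×3.231
Column B: 0.2309×0 + x×2.761 + (z_c − 0.2309 − 0 − x)×3.231
The z_c×3.231 term appears on both sides and cancels. Collect the known terms of each column as K = Σ(ρt)_known − 3.231 × (depth of known layers): K_A = 103.020445 − 3.231×36.733 = −15.663878; K_B = 0 − 3.231×(0.2309 + 0) = −0.7460379.
Balance: K_A = K_B − x×(3.231 − 2.761), so x = (K_B − K_A)/(3.231 − 2.761) = 14.9178/0.47 = 31.7 km.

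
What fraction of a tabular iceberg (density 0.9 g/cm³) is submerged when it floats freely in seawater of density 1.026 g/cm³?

Submerged fraction = ρ_obj/ρ_fluid = 0.9/1.026 = 87.7%.

87.7%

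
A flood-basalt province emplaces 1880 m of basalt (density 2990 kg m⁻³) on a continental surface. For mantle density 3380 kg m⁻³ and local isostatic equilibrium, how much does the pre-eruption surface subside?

1660 m

Subaerial loading: s = t ρ_load / ρ_m.
s = 1880 m × 2990/3380 = 1660 m.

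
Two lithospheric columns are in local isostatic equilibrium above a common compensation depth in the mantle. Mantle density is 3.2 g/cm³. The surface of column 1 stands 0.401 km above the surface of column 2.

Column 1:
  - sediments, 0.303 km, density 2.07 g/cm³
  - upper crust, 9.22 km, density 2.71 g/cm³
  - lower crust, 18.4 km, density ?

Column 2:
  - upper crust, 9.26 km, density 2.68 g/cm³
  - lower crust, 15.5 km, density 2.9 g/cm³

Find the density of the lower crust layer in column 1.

Take the compensation level at the base of the deeper column (depth z_c below the surface of column 1) and equate Σ ρ_i t_i down to z_c; mantle fills any gap and the z_c terms cancel.
Column 1: 0.303×2.07 + 9.22×2.71 + 18.4×ρ + (z_c − 27.923)×3.2
Column 2: 0.401×0 + 9.26×2.68 + 15.5×2.9 + (z_c − 0.401 − 24.76)×3.2
The z_c×3.2 term appears on both sides and cancels. Collect the known terms of each column as K = Σ(ρt)_known − 3.2 × (depth of known layers): K_1 = 25.61341 − 3.2×27.923 = −63.74019; K_2 = 69.7668 − 3.2×(0.401 + 24.76) = −10.7484.
Balance: K_1 + 18.4×ρ = K_2, so ρ = (K_2 − K_1)/18.4 = 52.9918/18.4 = 2.88 g/cm³.

2.88 g/cm³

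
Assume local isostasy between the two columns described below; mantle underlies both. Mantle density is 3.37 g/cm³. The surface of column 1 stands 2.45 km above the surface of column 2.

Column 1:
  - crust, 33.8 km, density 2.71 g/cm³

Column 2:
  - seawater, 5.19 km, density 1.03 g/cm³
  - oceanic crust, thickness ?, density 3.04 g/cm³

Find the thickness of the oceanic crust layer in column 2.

5.78 km

Take the compensation level at the base of the deeper column (depth z_c below the surface of column 1) and equate Σ ρ_i t_i down to z_c; mantle fills any gap and the z_c terms cancel.
Column 1: 33.8×2.71 + (z_c − 33.8)×3.37
Column 2: 2.45×0 + 5.19×1.03 + x×3.04 + (z_c − 2.45 − 5.19 − x)×3.37
The z_c×3.37 term appears on both sides and cancels. Collect the known terms of each column as K = Σ(ρt)_known − 3.37 × (depth of known layers): K_1 = 91.598 − 3.37×33.8 = −22.308; K_2 = 5.3457 − 3.37×(2.45 + 5.19) = −20.4011.
Balance: K_1 = K_2 − x×(3.37 − 3.04), so x = (K_2 − K_1)/(3.37 − 3.04) = 1.9069/0.33 = 5.78 km.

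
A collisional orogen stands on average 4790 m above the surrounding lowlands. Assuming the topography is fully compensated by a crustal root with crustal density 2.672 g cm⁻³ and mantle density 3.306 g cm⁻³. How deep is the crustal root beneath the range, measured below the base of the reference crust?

20200 m

Isostatic balance requires: the weight of the topography is balanced by the buoyancy of the root, ρ_c h = (ρ_m − ρ_c) r.
r = h · ρ_c / (ρ_m − ρ_c) = 4790 m × 2.672 / (3.306 − 2.672) = 20200 m.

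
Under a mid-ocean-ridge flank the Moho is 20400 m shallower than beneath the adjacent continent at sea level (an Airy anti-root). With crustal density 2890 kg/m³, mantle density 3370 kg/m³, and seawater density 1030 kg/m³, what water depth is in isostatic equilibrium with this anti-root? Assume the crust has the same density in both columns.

Replacing a thickness d of crust by seawater at the top must be balanced by replacing crust with mantle at the base: d (ρ_c − ρ_w) = a (ρ_m − ρ_c).
d = a (ρ_m − ρ_c)/(ρ_c − ρ_w) = 20400 m × 480/1860 = 5260 m.

5260 m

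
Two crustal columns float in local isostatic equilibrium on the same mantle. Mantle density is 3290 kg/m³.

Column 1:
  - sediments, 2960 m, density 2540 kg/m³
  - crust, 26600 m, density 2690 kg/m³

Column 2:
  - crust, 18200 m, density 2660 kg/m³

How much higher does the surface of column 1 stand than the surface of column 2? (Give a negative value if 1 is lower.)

For any compensation level in the mantle, the mantle terms cancel and isostasy reduces to e = (Σt_1 − Σt_2) − (Σ(ρt)_1 − Σ(ρt)_2) / ρ_m.
Σt_1 = 29560 m; Σt_2 = 18200 m; Σ(ρt)_1 = 79072400; Σ(ρt)_2 = 48412000 (in m·kg/m³).
e = (29560 − 18200) − (79072400 − 48412000) / 3290 = 2040 m.

2040 m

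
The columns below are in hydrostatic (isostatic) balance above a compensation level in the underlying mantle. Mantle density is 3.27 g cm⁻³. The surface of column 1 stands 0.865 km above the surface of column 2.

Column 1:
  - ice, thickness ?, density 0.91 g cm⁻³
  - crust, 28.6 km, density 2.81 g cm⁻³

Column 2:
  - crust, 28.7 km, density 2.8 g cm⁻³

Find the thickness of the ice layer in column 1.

1.34 km

Take the compensation level at the base of the deeper column (depth z_c below the surface of column 1) and equate Σ ρ_i t_i down to z_c; mantle fills any gap and the z_c terms cancel.
Column 1: x×0.91 + 28.6×2.81 + (z_c − 28.6 − x)×3.27
Column 2: 0.865×0 + 28.7×2.8 + (z_c − 0.865 − 28.7)×3.27
The z_c×3.27 term appears on both sides and cancels. Collect the known terms of each column as K = Σ(ρt)_known − 3.27 × (depth of known layers): K_1 = 80.366 − 3.27×28.6 = −13.156; K_2 = 80.36 − 3.27×(0.865 + 28.7) = −16.31755.
Balance: K_1 − x×(3.27 − 0.91) = K_2, so x = (K_1 − K_2)/(3.27 − 0.91) = 3.16155/2.36 = 1.34 km.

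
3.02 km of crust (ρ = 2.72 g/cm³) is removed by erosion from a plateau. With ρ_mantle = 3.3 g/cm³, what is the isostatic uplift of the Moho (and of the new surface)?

Unloading: uplift u = e ρ_c/ρ_m = 3.02 km × 2.72/3.3 = 2.49 km.

2.49 km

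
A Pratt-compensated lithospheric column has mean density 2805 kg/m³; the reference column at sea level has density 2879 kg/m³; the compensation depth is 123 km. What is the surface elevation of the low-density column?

3.24 km

ρ_ref D = ρ (D + h) → h = D (ρ_ref − ρ)/ρ.
h = 123 km × (2879 − 2805)/2805 = 3.24 km.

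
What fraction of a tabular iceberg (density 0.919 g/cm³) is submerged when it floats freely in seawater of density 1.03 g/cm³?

Submerged fraction = ρ_obj/ρ_fluid = 0.919/1.03 = 0.892.

0.892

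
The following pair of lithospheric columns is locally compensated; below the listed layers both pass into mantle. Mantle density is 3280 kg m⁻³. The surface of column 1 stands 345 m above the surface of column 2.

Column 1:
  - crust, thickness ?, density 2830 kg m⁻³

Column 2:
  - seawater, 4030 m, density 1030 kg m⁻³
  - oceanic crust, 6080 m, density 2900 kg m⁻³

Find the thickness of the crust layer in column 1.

Take the compensation level at the base of the deeper column (depth z_c below the surface of column 1) and equate Σ ρ_i t_i down to z_c; mantle fills any gap and the z_c terms cancel.
Column 1: x×2830 + (z_c − 0 − x)×3280
Column 2: 345×0 + 4030×1030 + 6080×2900 + (z_c − 345 − 10110)×3280
The z_c×3280 term appears on both sides and cancels. Collect the known terms of each column as K = Σ(ρt)_known − 3280 × (depth of known layers): K_1 = 0 − 3280×0 = 0; K_2 = 21782900 − 3280×(345 + 10110) = −12509500.
Balance: K_1 − x×(3280 − 2830) = K_2, so x = (K_1 − K_2)/(3280 − 2830) = 12509500/450 = 27800 m.

27800 m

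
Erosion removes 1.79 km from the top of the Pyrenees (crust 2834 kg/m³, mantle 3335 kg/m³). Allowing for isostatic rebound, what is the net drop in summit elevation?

Rebound u = e ρ_c/ρ_m = 1.79 km × 2834/3335 = 1.521 km.
Net surface drop = e − u = 1.79 km − 1.521 km = e (ρ_m − ρ_c)/ρ_m = 0.269 km.

0.269 km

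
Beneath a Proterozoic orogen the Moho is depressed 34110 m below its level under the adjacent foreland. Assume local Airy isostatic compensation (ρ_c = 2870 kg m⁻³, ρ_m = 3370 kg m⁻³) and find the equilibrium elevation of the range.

5940 m

By Archimedes' principle applied to the lithosphere: ρ_c h = (ρ_m − ρ_c) r.
h = r (ρ_m − ρ_c) / ρ_c = 34110 m × (3370 − 2870) / 2870 = 5940 m.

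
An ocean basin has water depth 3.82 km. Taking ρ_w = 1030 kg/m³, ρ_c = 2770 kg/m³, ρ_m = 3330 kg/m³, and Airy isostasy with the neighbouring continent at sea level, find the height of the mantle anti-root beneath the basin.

11.9 km

Equating mass per unit area of the two columns: replacing crust with seawater at the top is compensated by replacing crust with mantle at the base: d (ρ_c − ρ_w) = a (ρ_m − ρ_c).
a = d (ρ_c − ρ_w)/(ρ_m − ρ_c) = 3.82 km × 1740/560 = 11.9 km.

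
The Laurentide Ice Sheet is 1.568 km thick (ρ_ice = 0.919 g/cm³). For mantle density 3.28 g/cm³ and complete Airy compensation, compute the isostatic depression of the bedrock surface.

Equating mass per unit area of the two columns: the ice load ρ_ice t is balanced by mantle displaced below, ρ_m s.
s = t ρ_ice / ρ_m = 1.568 km × 0.919/3.28 = 0.439 km.

0.439 km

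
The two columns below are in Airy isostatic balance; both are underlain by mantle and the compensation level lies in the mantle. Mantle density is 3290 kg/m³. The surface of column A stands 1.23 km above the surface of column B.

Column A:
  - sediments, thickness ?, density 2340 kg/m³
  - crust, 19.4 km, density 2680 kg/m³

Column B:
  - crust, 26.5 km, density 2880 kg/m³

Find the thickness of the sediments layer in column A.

3.24 km

Take the compensation level at the base of the deeper column (depth z_c below the surface of column A) and equate Σ ρ_i t_i down to z_c; mantle fills any gap and the z_c terms cancel.
Column A: x×2340 + 19.4×2680 + (z_c − 19.4 − x)×3290
Column B: 1.23×0 + 26.5×2880 + (z_c − 1.23 − 26.5)×3290
The z_c×3290 term appears on both sides and cancels. Collect the known terms of each column as K = Σ(ρt)_known − 3290 × (depth of known layers): K_A = 51992 − 3290×19.4 = −11834; K_B = 76320 − 3290×(1.23 + 26.5) = −14911.7.
Balance: K_A − x×(3290 − 2340) = K_B, so x = (K_A − K_B)/(3290 − 2340) = 3077.7/950 = 3.24 km.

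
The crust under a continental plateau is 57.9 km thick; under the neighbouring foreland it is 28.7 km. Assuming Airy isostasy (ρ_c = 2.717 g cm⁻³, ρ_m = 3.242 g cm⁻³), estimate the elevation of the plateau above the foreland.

4.73 km

Excess crust Δ = 57.9 km − 28.7 km = 29.2 km, split between elevation h and root r with h + r = Δ.
Airy balance ρ_c h = (ρ_m − ρ_c) r gives r = h ρ_c/(ρ_m − ρ_c), so h (1 + ρ_c/(ρ_m − ρ_c)) = Δ, i.e. h = Δ (ρ_m − ρ_c)/ρ_m.
h = 29.2 km × 0.525/3.242 = 4.73 km.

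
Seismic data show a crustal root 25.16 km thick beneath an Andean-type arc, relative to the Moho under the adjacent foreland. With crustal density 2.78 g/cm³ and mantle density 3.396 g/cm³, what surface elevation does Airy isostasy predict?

5.58 km

Balancing pressure at the compensation depth: ρ_c h = (ρ_m − ρ_c) r.
h = r (ρ_m − ρ_c) / ρ_c = 25.16 km × (3.396 − 2.78) / 2.78 = 5.58 km.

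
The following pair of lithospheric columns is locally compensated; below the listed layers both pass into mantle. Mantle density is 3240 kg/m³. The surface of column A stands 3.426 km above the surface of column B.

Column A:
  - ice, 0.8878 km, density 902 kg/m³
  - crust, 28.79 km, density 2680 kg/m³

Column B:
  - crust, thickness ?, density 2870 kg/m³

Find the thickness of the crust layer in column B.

19.2 km

Take the compensation level at the base of the deeper column (depth z_c below the surface of column A) and equate Σ ρ_i t_i down to z_c; mantle fills any gap and the z_c terms cancel.
Column A: 0.8878×902 + 28.79×2680 + (z_c − 29.6778)×3240
Column B: 3.426×0 + x×2870 + (z_c − 3.426 − 0 − x)×3240
The z_c×3240 term appears on both sides and cancels. Collect the known terms of each column as K = Σ(ρt)_known − 3240 × (depth of known layers): K_A = 77957.9956 − 3240×29.6778 = −18198.0764; K_B = 0 − 3240×(3.426 + 0) = −11100.24.
Balance: K_A = K_B − x×(3240 − 2870), so x = (K_B − K_A)/(3240 − 2870) = 7097.84/370 = 19.2 km.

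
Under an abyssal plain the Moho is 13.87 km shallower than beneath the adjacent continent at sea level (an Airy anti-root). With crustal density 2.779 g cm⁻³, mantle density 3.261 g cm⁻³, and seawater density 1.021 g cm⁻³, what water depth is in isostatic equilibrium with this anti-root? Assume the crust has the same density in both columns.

Replacing a thickness d of crust by seawater at the top must be balanced by replacing crust with mantle at the base: d (ρ_c − ρ_w) = a (ρ_m − ρ_c).
d = a (ρ_m − ρ_c)/(ρ_c − ρ_w) = 13.87 km × 0.482/1.758 = 3.8 km.

3.8 km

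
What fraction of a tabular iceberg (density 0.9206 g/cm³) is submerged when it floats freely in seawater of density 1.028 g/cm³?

Submerged fraction = ρ_obj/ρ_fluid = 0.9206/1.028 = 0.896.

0.896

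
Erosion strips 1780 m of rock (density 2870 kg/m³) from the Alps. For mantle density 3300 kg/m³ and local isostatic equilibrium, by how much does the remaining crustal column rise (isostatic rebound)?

1550 m

Unloading: uplift u = e ρ_c/ρ_m = 1780 m × 2870/3300 = 1550 m.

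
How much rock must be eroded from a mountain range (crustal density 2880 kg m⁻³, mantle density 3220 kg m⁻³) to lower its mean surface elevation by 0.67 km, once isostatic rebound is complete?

6.35 km

Net drop Δ = e − u = e − e ρ_c/ρ_m = e (ρ_m − ρ_c)/ρ_m.
e = Δ ρ_m/(ρ_m − ρ_c) = 0.67 km × 3220/340 = 6.35 km.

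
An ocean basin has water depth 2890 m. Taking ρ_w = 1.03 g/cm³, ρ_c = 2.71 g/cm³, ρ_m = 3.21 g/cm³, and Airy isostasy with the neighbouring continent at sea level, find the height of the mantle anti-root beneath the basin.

In Airy isostatic equilibrium: replacing crust with seawater at the top is compensated by replacing crust with mantle at the base: d (ρ_c − ρ_w) = a (ρ_m − ρ_c).
a = d (ρ_c − ρ_w)/(ρ_m − ρ_c) = 2890 m × 1.68/0.5 = 9710 m.

9710 m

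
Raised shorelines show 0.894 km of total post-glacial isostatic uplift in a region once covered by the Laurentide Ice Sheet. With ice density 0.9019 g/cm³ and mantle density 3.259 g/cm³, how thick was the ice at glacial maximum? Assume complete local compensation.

3.23 km

u = t ρ_ice/ρ_m → t = u ρ_m/ρ_ice = 0.894 km × 3.259/0.9019 = 3.23 km.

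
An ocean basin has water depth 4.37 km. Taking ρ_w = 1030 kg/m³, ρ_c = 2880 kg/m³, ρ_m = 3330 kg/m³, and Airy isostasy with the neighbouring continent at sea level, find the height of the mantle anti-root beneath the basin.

Isostatic balance requires: replacing crust with seawater at the top is compensated by replacing crust with mantle at the base: d (ρ_c − ρ_w) = a (ρ_m − ρ_c).
a = d (ρ_c − ρ_w)/(ρ_m − ρ_c) = 4.37 km × 1850/450 = 18 km.

18 km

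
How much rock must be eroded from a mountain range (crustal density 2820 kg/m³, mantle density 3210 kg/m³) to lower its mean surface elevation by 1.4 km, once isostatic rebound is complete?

11.5 km

Net drop Δ = e − u = e − e ρ_c/ρ_m = e (ρ_m − ρ_c)/ρ_m.
e = Δ ρ_m/(ρ_m − ρ_c) = 1.4 km × 3210/390 = 11.5 km.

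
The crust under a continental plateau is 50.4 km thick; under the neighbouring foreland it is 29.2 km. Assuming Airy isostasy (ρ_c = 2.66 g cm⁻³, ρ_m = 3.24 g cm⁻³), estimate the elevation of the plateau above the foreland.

Excess crust Δ = 50.4 km − 29.2 km = 21.2 km, split between elevation h and root r with h + r = Δ.
Airy balance ρ_c h = (ρ_m − ρ_c) r gives r = h ρ_c/(ρ_m − ρ_c), so h (1 + ρ_c/(ρ_m − ρ_c)) = Δ, i.e. h = Δ (ρ_m − ρ_c)/ρ_m.
h = 21.2 km × 0.58/3.24 = 3.8 km.

3.8 km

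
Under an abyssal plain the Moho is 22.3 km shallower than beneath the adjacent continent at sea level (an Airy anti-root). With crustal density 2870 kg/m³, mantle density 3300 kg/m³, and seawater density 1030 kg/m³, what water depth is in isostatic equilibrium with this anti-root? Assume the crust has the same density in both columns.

Replacing a thickness d of crust by seawater at the top must be balanced by replacing crust with mantle at the base: d (ρ_c − ρ_w) = a (ρ_m − ρ_c).
d = a (ρ_m − ρ_c)/(ρ_c − ρ_w) = 22.3 km × 430/1840 = 5.21 km.

5.21 km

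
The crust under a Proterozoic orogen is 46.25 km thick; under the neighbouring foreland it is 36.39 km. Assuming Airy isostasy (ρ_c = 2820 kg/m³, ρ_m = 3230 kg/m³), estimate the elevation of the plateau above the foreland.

1.25 km

Excess crust Δ = 46.25 km − 36.39 km = 9.86 km, split between elevation h and root r with h + r = Δ.
Airy balance ρ_c h = (ρ_m − ρ_c) r gives r = h ρ_c/(ρ_m − ρ_c), so h (1 + ρ_c/(ρ_m − ρ_c)) = Δ, i.e. h = Δ (ρ_m − ρ_c)/ρ_m.
h = 9.86 km × 410/3230 = 1.25 km.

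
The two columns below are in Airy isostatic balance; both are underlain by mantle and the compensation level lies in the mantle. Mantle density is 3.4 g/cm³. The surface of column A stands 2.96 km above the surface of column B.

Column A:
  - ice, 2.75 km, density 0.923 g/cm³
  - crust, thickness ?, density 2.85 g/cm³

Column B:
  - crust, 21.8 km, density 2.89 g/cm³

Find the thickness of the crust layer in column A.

26.1 km

Take the compensation level at the base of the deeper column (depth z_c below the surface of column A) and equate Σ ρ_i t_i down to z_c; mantle fills any gap and the z_c terms cancel.
Column A: 2.75×0.923 + x×2.85 + (z_c − 2.75 − x)×3.4
Column B: 2.96×0 + 21.8×2.89 + (z_c − 2.96 − 21.8)×3.4
The z_c×3.4 term appears on both sides and cancels. Collect the known terms of each column as K = Σ(ρt)_known − 3.4 × (depth of known layers): K_A = 2.53825 − 3.4×2.75 = −6.81175; K_B = 63.002 − 3.4×(2.96 + 21.8) = −21.182.
Balance: K_A − x×(3.4 − 2.85) = K_B, so x = (K_A − K_B)/(3.4 − 2.85) = 14.3702/0.55 = 26.1 km.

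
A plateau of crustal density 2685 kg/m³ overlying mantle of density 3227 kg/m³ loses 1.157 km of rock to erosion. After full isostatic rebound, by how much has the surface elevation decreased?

Rebound u = e ρ_c/ρ_m = 1.157 km × 2685/3227 = 0.9627 km.
Net surface drop = e − u = 1.157 km − 0.9627 km = e (ρ_m − ρ_c)/ρ_m = 0.194 km.

0.194 km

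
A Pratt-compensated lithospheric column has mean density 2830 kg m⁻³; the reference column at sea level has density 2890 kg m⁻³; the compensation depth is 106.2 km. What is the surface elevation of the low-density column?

2.25 km

ρ_ref D = ρ (D + h) → h = D (ρ_ref − ρ)/ρ.
h = 106.2 km × (2890 − 2830)/2830 = 2.25 km.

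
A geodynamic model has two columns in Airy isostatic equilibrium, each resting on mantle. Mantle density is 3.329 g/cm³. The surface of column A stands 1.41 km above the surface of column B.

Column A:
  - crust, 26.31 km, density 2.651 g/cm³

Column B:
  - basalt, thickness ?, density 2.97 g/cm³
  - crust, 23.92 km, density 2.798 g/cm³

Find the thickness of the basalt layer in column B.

1.23 km

Take the compensation level at the base of the deeper column (depth z_c below the surface of column A) and equate Σ ρ_i t_i down to z_c; mantle fills any gap and the z_c terms cancel.
Column A: 26.31×2.651 + (z_c − 26.31)×3.329
Column B: 1.41×0 + x×2.97 + 23.92×2.798 + (z_c − 1.41 − 23.92 − x)×3.329
The z_c×3.329 term appears on both sides and cancels. Collect the known terms of each column as K = Σ(ρt)_known − 3.329 × (depth of known layers): K_A = 69.74781 − 3.329×26.31 = −17.83818; K_B = 66.92816 − 3.329×(1.41 + 23.92) = −17.39541.
Balance: K_A = K_B − x×(3.329 − 2.97), so x = (K_B − K_A)/(3.329 − 2.97) = 0.44277/0.359 = 1.23 km.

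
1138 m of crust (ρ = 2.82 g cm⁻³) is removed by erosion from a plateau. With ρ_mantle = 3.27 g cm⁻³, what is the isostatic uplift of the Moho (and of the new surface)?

Unloading: uplift u = e ρ_c/ρ_m = 1138 m × 2.82/3.27 = 981 m.

981 m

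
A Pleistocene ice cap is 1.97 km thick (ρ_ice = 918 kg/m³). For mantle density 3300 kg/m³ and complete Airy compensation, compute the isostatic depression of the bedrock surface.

Isostatic balance requires: the ice load ρ_ice t is balanced by mantle displaced below, ρ_m s.
s = t ρ_ice / ρ_m = 1.97 km × 918/3300 = 0.548 km.

0.548 km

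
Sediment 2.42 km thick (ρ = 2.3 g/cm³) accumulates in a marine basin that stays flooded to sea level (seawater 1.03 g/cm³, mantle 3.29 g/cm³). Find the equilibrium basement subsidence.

Submarine loading: the sediment displaces seawater, and the subsidence is in turn flooded, so s (ρ_m − ρ_w) = t (ρ_sed − ρ_w).
s = 2.42 km × (2.3 − 1.03) / (3.29 − 1.03) = 1.36 km.

1.36 km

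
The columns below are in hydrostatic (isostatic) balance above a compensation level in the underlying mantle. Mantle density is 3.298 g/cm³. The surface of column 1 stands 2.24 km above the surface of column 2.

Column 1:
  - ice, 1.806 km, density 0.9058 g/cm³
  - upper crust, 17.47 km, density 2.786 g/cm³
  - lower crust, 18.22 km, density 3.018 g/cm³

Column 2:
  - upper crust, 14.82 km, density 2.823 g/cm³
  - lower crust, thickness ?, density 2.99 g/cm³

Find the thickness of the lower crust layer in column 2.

Take the compensation level at the base of the deeper column (depth z_c below the surface of column 1) and equate Σ ρ_i t_i down to z_c; mantle fills any gap and the z_c terms cancel.
Column 1: 1.806×0.9058 + 17.47×2.786 + 18.22×3.018 + (z_c − 37.496)×3.298
Column 2: 2.24×0 + 14.82×2.823 + x×2.99 + (z_c − 2.24 − 14.82 − x)×3.298
The z_c×3.298 term appears on both sides and cancels. Collect the known terms of each column as K = Σ(ρt)_known − 3.298 × (depth of known layers): K_1 = 105.295255 − 3.298×37.496 = −18.3665532; K_2 = 41.83686 − 3.298×(2.24 + 14.82) = −14.42702.
Balance: K_1 = K_2 − x×(3.298 − 2.99), so x = (K_2 − K_1)/(3.298 − 2.99) = 3.93953/0.308 = 12.8 km.

12.8 km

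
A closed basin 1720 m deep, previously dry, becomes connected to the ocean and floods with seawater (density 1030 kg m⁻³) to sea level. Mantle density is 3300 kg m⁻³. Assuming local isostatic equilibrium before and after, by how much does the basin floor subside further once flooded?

After flooding the water column is d + s deep. Its weight must equal the weight of mantle displaced by the extra subsidence s: (d + s) ρ_w = s ρ_m.
s = d ρ_w / (ρ_m − ρ_w) = 1720 m × 1030/(3300 − 1030) = 780 m.

780 m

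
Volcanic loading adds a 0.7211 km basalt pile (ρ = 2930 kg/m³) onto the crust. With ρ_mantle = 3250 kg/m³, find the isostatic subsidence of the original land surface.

0.65 km

Subaerial loading: s = t ρ_load / ρ_m.
s = 0.7211 km × 2930/3250 = 0.65 km.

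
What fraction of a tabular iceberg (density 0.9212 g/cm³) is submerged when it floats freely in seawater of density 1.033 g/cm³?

0.892

Submerged fraction = ρ_obj/ρ_fluid = 0.9212/1.033 = 0.892.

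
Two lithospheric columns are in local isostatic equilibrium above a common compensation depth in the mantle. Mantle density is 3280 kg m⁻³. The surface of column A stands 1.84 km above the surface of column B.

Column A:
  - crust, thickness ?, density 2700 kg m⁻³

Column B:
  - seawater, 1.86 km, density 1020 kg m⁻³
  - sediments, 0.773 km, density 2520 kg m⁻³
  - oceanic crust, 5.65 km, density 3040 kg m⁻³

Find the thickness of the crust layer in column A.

21 km

Take the compensation level at the base of the deeper column (depth z_c below the surface of column A) and equate Σ ρ_i t_i down to z_c; mantle fills any gap and the z_c terms cancel.
Column A: x×2700 + (z_c − 0 − x)×3280
Column B: 1.84×0 + 1.86×1020 + 0.773×2520 + 5.65×3040 + (z_c − 1.84 − 8.283)×3280
The z_c×3280 term appears on both sides and cancels. Collect the known terms of each column as K = Σ(ρt)_known − 3280 × (depth of known layers): K_A = 0 − 3280×0 = 0; K_B = 21021.16 − 3280×(1.84 + 8.283) = −12182.28.
Balance: K_A − x×(3280 − 2700) = K_B, so x = (K_A − K_B)/(3280 − 2700) = 12182.3/580 = 21 km.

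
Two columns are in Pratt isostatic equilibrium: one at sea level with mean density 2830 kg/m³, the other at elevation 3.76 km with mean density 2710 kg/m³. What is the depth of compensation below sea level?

84.9 km

ρ_ref D = ρ (D + h) → D (ρ_ref − ρ) = ρ h.
D = ρ h/(ρ_ref − ρ) = 2710 × 3.76 km/(2830 − 2710) = 84.9 km.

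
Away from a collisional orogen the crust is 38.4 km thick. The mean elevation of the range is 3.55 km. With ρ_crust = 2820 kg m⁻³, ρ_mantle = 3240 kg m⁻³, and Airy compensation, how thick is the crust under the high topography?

Root depth r = h ρ_c / (ρ_m − ρ_c) = 3.55 km × 2820 / 420 = 23.84 km.
Total thickness = T + h + r = 38.4 km + 3.55 km + 23.84 km = 65.8 km.

65.8 km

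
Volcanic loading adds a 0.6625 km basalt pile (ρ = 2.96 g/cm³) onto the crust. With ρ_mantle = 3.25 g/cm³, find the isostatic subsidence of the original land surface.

0.603 km

Subaerial loading: s = t ρ_load / ρ_m.
s = 0.6625 km × 2.96/3.25 = 0.603 km.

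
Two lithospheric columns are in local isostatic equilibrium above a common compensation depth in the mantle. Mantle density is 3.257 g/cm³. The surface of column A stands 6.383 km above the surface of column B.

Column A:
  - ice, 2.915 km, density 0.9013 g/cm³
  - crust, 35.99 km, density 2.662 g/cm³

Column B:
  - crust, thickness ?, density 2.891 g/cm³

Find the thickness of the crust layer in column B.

Take the compensation level at the base of the deeper column (depth z_c below the surface of column A) and equate Σ ρ_i t_i down to z_c; mantle fills any gap and the z_c terms cancel.
Column A: 2.915×0.9013 + 35.99×2.662 + (z_c − 38.905)×3.257
Column B: 6.383×0 + x×2.891 + (z_c − 6.383 − 0 − x)×3.257
The z_c×3.257 term appears on both sides and cancels. Collect the known terms of each column as K = Σ(ρt)_known − 3.257 × (depth of known layers): K_A = 98.4326695 − 3.257×38.905 = −28.2809155; K_B = 0 − 3.257×(6.383 + 0) = −20.789431.
Balance: K_A = K_B − x×(3.257 − 2.891), so x = (K_B − K_A)/(3.257 − 2.891) = 7.49148/0.366 = 20.5 km.

20.5 km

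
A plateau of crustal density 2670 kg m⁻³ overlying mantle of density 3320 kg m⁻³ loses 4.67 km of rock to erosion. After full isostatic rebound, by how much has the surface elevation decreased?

0.914 km

Rebound u = e ρ_c/ρ_m = 4.67 km × 2670/3320 = 3.756 km.
Net surface drop = e − u = 4.67 km − 3.756 km = e (ρ_m − ρ_c)/ρ_m = 0.914 km.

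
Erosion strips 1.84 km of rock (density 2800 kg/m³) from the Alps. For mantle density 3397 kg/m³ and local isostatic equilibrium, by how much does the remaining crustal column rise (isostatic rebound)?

1.52 km

Unloading: uplift u = e ρ_c/ρ_m = 1.84 km × 2800/3397 = 1.52 km.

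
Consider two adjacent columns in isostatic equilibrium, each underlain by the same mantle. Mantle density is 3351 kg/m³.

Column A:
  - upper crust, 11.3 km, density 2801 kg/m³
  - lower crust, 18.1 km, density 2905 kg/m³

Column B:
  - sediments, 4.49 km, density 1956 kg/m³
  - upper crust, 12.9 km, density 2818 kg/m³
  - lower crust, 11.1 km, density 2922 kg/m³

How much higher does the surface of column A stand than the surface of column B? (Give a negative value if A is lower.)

For any compensation level in the mantle, the mantle terms cancel and isostasy reduces to e = (Σt_A − Σt_B) − (Σ(ρt)_A − Σ(ρt)_B) / ρ_m.
Σt_A = 29.4 km; Σt_B = 28.49 km; Σ(ρt)_A = 84231.8; Σ(ρt)_B = 77568.84 (in km·kg/m³).
e = (29.4 − 28.49) − (84231.8 − 77568.84) / 3351 = −1.08 km.

−1.08 km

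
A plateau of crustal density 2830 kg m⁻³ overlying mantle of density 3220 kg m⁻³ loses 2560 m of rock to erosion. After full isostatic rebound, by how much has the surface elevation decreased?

310 m

Rebound u = e ρ_c/ρ_m = 2560 m × 2830/3220 = 2250 m.
Net surface drop = e − u = 2560 m − 2250 m = e (ρ_m − ρ_c)/ρ_m = 310 m.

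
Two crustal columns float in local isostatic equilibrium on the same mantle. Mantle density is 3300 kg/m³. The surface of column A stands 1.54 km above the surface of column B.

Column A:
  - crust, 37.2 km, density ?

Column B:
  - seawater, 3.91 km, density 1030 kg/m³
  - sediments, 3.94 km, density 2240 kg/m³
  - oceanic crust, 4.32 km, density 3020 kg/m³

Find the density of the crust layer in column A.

Take the compensation level at the base of the deeper column (depth z_c below the surface of column A) and equate Σ ρ_i t_i down to z_c; mantle fills any gap and the z_c terms cancel.
Column A: 37.2×ρ + (z_c − 37.2)×3300
Column B: 1.54×0 + 3.91×1030 + 3.94×2240 + 4.32×3020 + (z_c − 1.54 − 12.17)×3300
The z_c×3300 term appears on both sides and cancels. Collect the known terms of each column as K = Σ(ρt)_known − 3300 × (depth of known layers): K_A = 0 − 3300×37.2 = −122760; K_B = 25899.3 − 3300×(1.54 + 12.17) = −19343.7.
Balance: K_A + 37.2×ρ = K_B, so ρ = (K_B − K_A)/37.2 = 103416/37.2 = 2780 kg/m³.

2780 kg/m³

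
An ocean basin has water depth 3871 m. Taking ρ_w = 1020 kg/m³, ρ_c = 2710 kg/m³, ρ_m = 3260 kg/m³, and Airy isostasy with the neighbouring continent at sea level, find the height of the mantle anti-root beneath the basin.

11900 m

Equating mass per unit area of the two columns: replacing crust with seawater at the top is compensated by replacing crust with mantle at the base: d (ρ_c − ρ_w) = a (ρ_m − ρ_c).
a = d (ρ_c − ρ_w)/(ρ_m − ρ_c) = 3871 m × 1690/550 = 11900 m.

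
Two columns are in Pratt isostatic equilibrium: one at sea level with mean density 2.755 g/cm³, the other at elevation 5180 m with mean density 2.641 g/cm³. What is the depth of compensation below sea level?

120000 m

ρ_ref D = ρ (D + h) → D (ρ_ref − ρ) = ρ h.
D = ρ h/(ρ_ref − ρ) = 2.641 × 5180 m/(2.755 − 2.641) = 120000 m.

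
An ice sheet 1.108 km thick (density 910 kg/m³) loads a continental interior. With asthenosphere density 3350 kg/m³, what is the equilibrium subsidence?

0.301 km

By Archimedes' principle applied to the lithosphere: the ice load ρ_ice t is balanced by mantle displaced below, ρ_m s.
s = t ρ_ice / ρ_m = 1.108 km × 910/3350 = 0.301 km.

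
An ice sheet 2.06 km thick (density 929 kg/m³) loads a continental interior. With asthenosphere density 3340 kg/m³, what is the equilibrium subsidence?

Balancing pressure at the compensation depth: the ice load ρ_ice t is balanced by mantle displaced below, ρ_m s.
s = t ρ_ice / ρ_m = 2.06 km × 929/3340 = 0.573 km.

0.573 km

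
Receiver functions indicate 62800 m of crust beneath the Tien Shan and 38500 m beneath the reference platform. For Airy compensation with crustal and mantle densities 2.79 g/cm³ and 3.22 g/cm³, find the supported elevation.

Excess crust Δ = 62800 m − 38500 m = 24300 m, split between elevation h and root r with h + r = Δ.
Airy balance ρ_c h = (ρ_m − ρ_c) r gives r = h ρ_c/(ρ_m − ρ_c), so h (1 + ρ_c/(ρ_m − ρ_c)) = Δ, i.e. h = Δ (ρ_m − ρ_c)/ρ_m.
h = 24300 m × 0.43/3.22 = 3250 m.

3250 m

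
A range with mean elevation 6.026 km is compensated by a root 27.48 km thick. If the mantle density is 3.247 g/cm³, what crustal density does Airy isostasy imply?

2.66 g/cm³

ρ_c h = (ρ_m − ρ_c) r → ρ_c (h + r) = ρ_m r → ρ_c = ρ_m r / (h + r).
ρ_c = 3.247 × 27.48 km / (6.026 km + 27.48 km) = 2.66 g/cm³.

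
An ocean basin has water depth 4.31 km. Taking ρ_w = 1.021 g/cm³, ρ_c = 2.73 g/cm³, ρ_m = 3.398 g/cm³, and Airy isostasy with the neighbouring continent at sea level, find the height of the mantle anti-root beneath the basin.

Equating mass per unit area of the two columns: replacing crust with seawater at the top is compensated by replacing crust with mantle at the base: d (ρ_c − ρ_w) = a (ρ_m − ρ_c).
a = d (ρ_c − ρ_w)/(ρ_m − ρ_c) = 4.31 km × 1.709/0.668 = 11 km.

11 km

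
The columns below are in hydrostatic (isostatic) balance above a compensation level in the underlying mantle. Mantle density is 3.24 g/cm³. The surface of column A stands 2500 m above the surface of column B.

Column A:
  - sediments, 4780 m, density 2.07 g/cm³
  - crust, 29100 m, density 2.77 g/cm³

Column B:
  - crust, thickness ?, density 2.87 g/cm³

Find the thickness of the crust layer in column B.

Take the compensation level at the base of the deeper column (depth z_c below the surface of column A) and equate Σ ρ_i t_i down to z_c; mantle fills any gap and the z_c terms cancel.
Column A: 4780×2.07 + 29100×2.77 + (z_c − 33880)×3.24
Column B: 2500×0 + x×2.87 + (z_c − 2500 − 0 − x)×3.24
The z_c×3.24 term appears on both sides and cancels. Collect the known terms of each column as K = Σ(ρt)_known − 3.24 × (depth of known layers): K_A = 90501.6 − 3.24×33880 = −19269.6; K_B = 0 − 3.24×(2500 + 0) = −8100.
Balance: K_A = K_B − x×(3.24 − 2.87), so x = (K_B − K_A)/(3.24 − 2.87) = 11169.6/0.37 = 30200 m.

30200 m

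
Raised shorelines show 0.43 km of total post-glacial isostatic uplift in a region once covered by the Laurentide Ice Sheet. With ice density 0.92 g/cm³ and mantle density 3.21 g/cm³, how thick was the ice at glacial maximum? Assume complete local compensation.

1.5 km

u = t ρ_ice/ρ_m → t = u ρ_m/ρ_ice = 0.43 km × 3.21/0.92 = 1.5 km.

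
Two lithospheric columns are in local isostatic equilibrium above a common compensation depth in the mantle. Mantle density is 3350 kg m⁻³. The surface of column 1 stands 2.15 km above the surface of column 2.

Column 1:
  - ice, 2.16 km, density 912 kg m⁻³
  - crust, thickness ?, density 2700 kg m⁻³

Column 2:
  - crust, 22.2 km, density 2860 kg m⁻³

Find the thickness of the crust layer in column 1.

Take the compensation level at the base of the deeper column (depth z_c below the surface of column 1) and equate Σ ρ_i t_i down to z_c; mantle fills any gap and the z_c terms cancel.
Column 1: 2.16×912 + x×2700 + (z_c − 2.16 − x)×3350
Column 2: 2.15×0 + 22.2×2860 + (z_c − 2.15 − 22.2)×3350
The z_c×3350 term appears on both sides and cancels. Collect the known terms of each column as K = Σ(ρt)_known − 3350 × (depth of known layers): K_1 = 1969.92 − 3350×2.16 = −5266.08; K_2 = 63492 − 3350×(2.15 + 22.2) = −18080.5.
Balance: K_1 − x×(3350 − 2700) = K_2, so x = (K_1 − K_2)/(3350 − 2700) = 12814.4/650 = 19.7 km.

19.7 km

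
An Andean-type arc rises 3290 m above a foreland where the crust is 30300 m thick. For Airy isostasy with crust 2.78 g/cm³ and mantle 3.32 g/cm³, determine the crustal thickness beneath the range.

Root depth r = h ρ_c / (ρ_m − ρ_c) = 3290 m × 2.78 / 0.54 = 16940 m.
Total thickness = T + h + r = 30300 m + 3290 m + 16940 m = 50500 m.

50500 m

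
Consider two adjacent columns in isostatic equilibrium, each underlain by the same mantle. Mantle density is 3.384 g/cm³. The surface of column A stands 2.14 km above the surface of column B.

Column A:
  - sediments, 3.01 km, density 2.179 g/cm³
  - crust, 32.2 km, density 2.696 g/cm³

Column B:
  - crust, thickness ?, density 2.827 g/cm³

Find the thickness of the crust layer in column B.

33.3 km

Take the compensation level at the base of the deeper column (depth z_c below the surface of column A) and equate Σ ρ_i t_i down to z_c; mantle fills any gap and the z_c terms cancel.
Column A: 3.01×2.179 + 32.2×2.696 + (z_c − 35.21)×3.384
Column B: 2.14×0 + x×2.827 + (z_c − 2.14 − 0 − x)×3.384
The z_c×3.384 term appears on both sides and cancels. Collect the known terms of each column as K = Σ(ρt)_known − 3.384 × (depth of known layers): K_A = 93.36999 − 3.384×35.21 = −25.78065; K_B = 0 − 3.384×(2.14 + 0) = −7.24176.
Balance: K_A = K_B − x×(3.384 − 2.827), so x = (K_B − K_A)/(3.384 − 2.827) = 18.5389/0.557 = 33.3 km.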